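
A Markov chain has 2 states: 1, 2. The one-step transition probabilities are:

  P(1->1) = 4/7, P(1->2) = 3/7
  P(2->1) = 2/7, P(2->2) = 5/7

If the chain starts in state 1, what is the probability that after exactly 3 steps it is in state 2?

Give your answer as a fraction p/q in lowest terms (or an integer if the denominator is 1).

Answer: 201/343

Derivation:
Computing P^3 by repeated multiplication:
P^1 =
  1: [4/7, 3/7]
  2: [2/7, 5/7]
P^2 =
  1: [22/49, 27/49]
  2: [18/49, 31/49]
P^3 =
  1: [142/343, 201/343]
  2: [134/343, 209/343]

(P^3)[1 -> 2] = 201/343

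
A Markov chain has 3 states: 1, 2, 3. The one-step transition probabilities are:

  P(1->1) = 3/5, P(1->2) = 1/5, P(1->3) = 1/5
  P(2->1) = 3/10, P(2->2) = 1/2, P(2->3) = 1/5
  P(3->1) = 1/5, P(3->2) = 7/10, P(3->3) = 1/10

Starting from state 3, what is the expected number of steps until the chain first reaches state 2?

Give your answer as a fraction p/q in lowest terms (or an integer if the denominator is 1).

Answer: 15/8

Derivation:
Let h_i = expected steps to first reach 2 from state i.
Boundary: h_2 = 0.
First-step equations for the other states:
  h_1 = 1 + 3/5*h_1 + 1/5*h_2 + 1/5*h_3
  h_3 = 1 + 1/5*h_1 + 7/10*h_2 + 1/10*h_3

Substituting h_2 = 0 and rearranging gives the linear system (I - Q) h = 1:
  [2/5, -1/5] . (h_1, h_3) = 1
  [-1/5, 9/10] . (h_1, h_3) = 1

Solving yields:
  h_1 = 55/16
  h_3 = 15/8

Starting state is 3, so the expected hitting time is h_3 = 15/8.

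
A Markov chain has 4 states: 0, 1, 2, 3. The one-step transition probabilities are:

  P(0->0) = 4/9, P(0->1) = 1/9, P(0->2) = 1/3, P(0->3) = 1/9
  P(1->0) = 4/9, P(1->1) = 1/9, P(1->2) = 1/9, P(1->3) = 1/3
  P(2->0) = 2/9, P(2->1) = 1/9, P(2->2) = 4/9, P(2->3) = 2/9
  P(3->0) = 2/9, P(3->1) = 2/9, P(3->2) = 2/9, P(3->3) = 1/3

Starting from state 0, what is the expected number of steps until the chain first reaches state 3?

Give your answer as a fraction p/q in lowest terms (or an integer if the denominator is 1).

Answer: 648/113

Derivation:
Let h_i = expected steps to first reach 3 from state i.
Boundary: h_3 = 0.
First-step equations for the other states:
  h_0 = 1 + 4/9*h_0 + 1/9*h_1 + 1/3*h_2 + 1/9*h_3
  h_1 = 1 + 4/9*h_0 + 1/9*h_1 + 1/9*h_2 + 1/3*h_3
  h_2 = 1 + 2/9*h_0 + 1/9*h_1 + 4/9*h_2 + 2/9*h_3

Substituting h_3 = 0 and rearranging gives the linear system (I - Q) h = 1:
  [5/9, -1/9, -1/3] . (h_0, h_1, h_2) = 1
  [-4/9, 8/9, -1/9] . (h_0, h_1, h_2) = 1
  [-2/9, -1/9, 5/9] . (h_0, h_1, h_2) = 1

Solving yields:
  h_0 = 648/113
  h_1 = 522/113
  h_2 = 567/113

Starting state is 0, so the expected hitting time is h_0 = 648/113.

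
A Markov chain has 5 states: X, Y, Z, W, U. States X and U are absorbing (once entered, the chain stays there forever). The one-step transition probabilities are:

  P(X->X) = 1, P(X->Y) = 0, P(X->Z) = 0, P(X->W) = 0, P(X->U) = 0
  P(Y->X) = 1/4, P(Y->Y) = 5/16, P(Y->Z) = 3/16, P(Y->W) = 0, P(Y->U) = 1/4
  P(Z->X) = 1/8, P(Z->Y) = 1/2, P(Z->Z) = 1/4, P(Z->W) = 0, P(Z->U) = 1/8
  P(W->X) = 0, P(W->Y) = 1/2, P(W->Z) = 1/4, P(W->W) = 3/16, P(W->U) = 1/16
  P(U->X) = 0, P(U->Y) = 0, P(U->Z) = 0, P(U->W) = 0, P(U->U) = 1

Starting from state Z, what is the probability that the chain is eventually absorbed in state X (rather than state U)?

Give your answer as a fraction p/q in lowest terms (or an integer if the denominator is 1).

Answer: 1/2

Derivation:
Let a_i = P(absorbed in X | start in state i).
Boundary conditions: a_X = 1, a_U = 0.
For each transient state i, a_i = sum_j P(i->j) * a_j:
  a_Y = 1/4*a_X + 5/16*a_Y + 3/16*a_Z + 0*a_W + 1/4*a_U
  a_Z = 1/8*a_X + 1/2*a_Y + 1/4*a_Z + 0*a_W + 1/8*a_U
  a_W = 0*a_X + 1/2*a_Y + 1/4*a_Z + 3/16*a_W + 1/16*a_U

Substituting a_X = 1 and a_U = 0, rearrange to (I - Q) a = r where r[i] = P(i -> X):
  [11/16, -3/16, 0] . (a_Y, a_Z, a_W) = 1/4
  [-1/2, 3/4, 0] . (a_Y, a_Z, a_W) = 1/8
  [-1/2, -1/4, 13/16] . (a_Y, a_Z, a_W) = 0

Solving yields:
  a_Y = 1/2
  a_Z = 1/2
  a_W = 6/13

Starting state is Z, so the absorption probability is a_Z = 1/2.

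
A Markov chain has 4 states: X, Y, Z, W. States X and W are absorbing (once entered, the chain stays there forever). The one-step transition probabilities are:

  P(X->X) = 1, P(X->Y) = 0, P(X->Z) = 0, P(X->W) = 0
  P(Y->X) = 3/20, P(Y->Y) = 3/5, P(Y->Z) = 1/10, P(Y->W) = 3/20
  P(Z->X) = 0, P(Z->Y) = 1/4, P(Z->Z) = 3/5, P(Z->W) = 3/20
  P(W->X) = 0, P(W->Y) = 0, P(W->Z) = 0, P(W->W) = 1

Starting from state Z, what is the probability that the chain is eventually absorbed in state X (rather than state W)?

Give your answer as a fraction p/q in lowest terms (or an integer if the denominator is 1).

Let a_i = P(absorbed in X | start in state i).
Boundary conditions: a_X = 1, a_W = 0.
For each transient state i, a_i = sum_j P(i->j) * a_j:
  a_Y = 3/20*a_X + 3/5*a_Y + 1/10*a_Z + 3/20*a_W
  a_Z = 0*a_X + 1/4*a_Y + 3/5*a_Z + 3/20*a_W

Substituting a_X = 1 and a_W = 0, rearrange to (I - Q) a = r where r[i] = P(i -> X):
  [2/5, -1/10] . (a_Y, a_Z) = 3/20
  [-1/4, 2/5] . (a_Y, a_Z) = 0

Solving yields:
  a_Y = 4/9
  a_Z = 5/18

Starting state is Z, so the absorption probability is a_Z = 5/18.

Answer: 5/18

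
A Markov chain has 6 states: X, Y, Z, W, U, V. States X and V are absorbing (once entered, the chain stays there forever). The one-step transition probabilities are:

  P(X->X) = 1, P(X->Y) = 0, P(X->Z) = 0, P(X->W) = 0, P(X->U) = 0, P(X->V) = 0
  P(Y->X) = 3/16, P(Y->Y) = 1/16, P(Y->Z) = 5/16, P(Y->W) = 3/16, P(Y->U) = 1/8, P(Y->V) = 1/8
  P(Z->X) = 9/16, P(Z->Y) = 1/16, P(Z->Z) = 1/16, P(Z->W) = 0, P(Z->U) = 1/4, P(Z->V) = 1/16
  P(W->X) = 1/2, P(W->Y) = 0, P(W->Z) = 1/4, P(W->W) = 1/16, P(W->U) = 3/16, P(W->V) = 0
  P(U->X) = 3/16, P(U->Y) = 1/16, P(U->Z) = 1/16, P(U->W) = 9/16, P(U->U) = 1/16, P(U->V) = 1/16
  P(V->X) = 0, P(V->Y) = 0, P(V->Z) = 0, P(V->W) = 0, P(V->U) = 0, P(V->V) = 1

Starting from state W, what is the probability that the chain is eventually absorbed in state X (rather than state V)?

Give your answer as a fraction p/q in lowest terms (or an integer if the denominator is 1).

Let a_i = P(absorbed in X | start in state i).
Boundary conditions: a_X = 1, a_V = 0.
For each transient state i, a_i = sum_j P(i->j) * a_j:
  a_Y = 3/16*a_X + 1/16*a_Y + 5/16*a_Z + 3/16*a_W + 1/8*a_U + 1/8*a_V
  a_Z = 9/16*a_X + 1/16*a_Y + 1/16*a_Z + 0*a_W + 1/4*a_U + 1/16*a_V
  a_W = 1/2*a_X + 0*a_Y + 1/4*a_Z + 1/16*a_W + 3/16*a_U + 0*a_V
  a_U = 3/16*a_X + 1/16*a_Y + 1/16*a_Z + 9/16*a_W + 1/16*a_U + 1/16*a_V

Substituting a_X = 1 and a_V = 0, rearrange to (I - Q) a = r where r[i] = P(i -> X):
  [15/16, -5/16, -3/16, -1/8] . (a_Y, a_Z, a_W, a_U) = 3/16
  [-1/16, 15/16, 0, -1/4] . (a_Y, a_Z, a_W, a_U) = 9/16
  [0, -1/4, 15/16, -3/16] . (a_Y, a_Z, a_W, a_U) = 1/2
  [-1/16, -1/16, -9/16, 15/16] . (a_Y, a_Z, a_W, a_U) = 3/16

Solving yields:
  a_Y = 5255/6546
  a_Z = 5815/6546
  a_W = 9292/9819
  a_U = 2882/3273

Starting state is W, so the absorption probability is a_W = 9292/9819.

Answer: 9292/9819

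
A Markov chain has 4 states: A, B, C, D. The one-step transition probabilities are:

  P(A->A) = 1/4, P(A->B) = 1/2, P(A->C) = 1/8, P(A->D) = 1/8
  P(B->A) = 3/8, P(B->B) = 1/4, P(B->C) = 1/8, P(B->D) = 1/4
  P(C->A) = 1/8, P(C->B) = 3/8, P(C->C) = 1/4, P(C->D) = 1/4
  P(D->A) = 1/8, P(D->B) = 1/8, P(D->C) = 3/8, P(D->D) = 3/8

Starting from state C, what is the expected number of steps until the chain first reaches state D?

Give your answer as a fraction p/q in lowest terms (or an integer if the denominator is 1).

Let h_i = expected steps to first reach D from state i.
Boundary: h_D = 0.
First-step equations for the other states:
  h_A = 1 + 1/4*h_A + 1/2*h_B + 1/8*h_C + 1/8*h_D
  h_B = 1 + 3/8*h_A + 1/4*h_B + 1/8*h_C + 1/4*h_D
  h_C = 1 + 1/8*h_A + 3/8*h_B + 1/4*h_C + 1/4*h_D

Substituting h_D = 0 and rearranging gives the linear system (I - Q) h = 1:
  [3/4, -1/2, -1/8] . (h_A, h_B, h_C) = 1
  [-3/8, 3/4, -1/8] . (h_A, h_B, h_C) = 1
  [-1/8, -3/8, 3/4] . (h_A, h_B, h_C) = 1

Solving yields:
  h_A = 560/107
  h_B = 504/107
  h_C = 488/107

Starting state is C, so the expected hitting time is h_C = 488/107.

Answer: 488/107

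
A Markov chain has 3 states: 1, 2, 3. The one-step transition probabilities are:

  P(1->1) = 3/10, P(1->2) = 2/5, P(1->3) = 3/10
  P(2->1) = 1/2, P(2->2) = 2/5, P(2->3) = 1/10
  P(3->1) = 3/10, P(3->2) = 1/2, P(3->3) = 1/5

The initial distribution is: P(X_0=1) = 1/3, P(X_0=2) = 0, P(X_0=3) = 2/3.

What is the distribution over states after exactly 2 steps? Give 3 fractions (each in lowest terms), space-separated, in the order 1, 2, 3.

Answer: 59/150 127/300 11/60

Derivation:
Propagating the distribution step by step (d_{t+1} = d_t * P):
d_0 = (1=1/3, 2=0, 3=2/3)
  d_1[1] = 1/3*3/10 + 0*1/2 + 2/3*3/10 = 3/10
  d_1[2] = 1/3*2/5 + 0*2/5 + 2/3*1/2 = 7/15
  d_1[3] = 1/3*3/10 + 0*1/10 + 2/3*1/5 = 7/30
d_1 = (1=3/10, 2=7/15, 3=7/30)
  d_2[1] = 3/10*3/10 + 7/15*1/2 + 7/30*3/10 = 59/150
  d_2[2] = 3/10*2/5 + 7/15*2/5 + 7/30*1/2 = 127/300
  d_2[3] = 3/10*3/10 + 7/15*1/10 + 7/30*1/5 = 11/60
d_2 = (1=59/150, 2=127/300, 3=11/60)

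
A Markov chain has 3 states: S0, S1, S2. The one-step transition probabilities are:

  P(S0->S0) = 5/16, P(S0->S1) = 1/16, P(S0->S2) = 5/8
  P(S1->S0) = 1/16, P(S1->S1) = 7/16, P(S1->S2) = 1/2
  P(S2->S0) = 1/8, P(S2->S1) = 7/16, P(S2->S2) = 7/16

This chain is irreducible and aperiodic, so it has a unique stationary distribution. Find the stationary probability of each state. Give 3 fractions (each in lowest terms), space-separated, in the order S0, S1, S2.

The stationary distribution satisfies pi = pi * P, i.e.:
  pi_S0 = 5/16*pi_S0 + 1/16*pi_S1 + 1/8*pi_S2
  pi_S1 = 1/16*pi_S0 + 7/16*pi_S1 + 7/16*pi_S2
  pi_S2 = 5/8*pi_S0 + 1/2*pi_S1 + 7/16*pi_S2
with normalization: pi_S0 + pi_S1 + pi_S2 = 1.

Using the first 2 balance equations plus normalization, the linear system A*pi = b is:
  [-11/16, 1/16, 1/8] . pi = 0
  [1/16, -9/16, 7/16] . pi = 0
  [1, 1, 1] . pi = 1

Solving yields:
  pi_S0 = 25/202
  pi_S1 = 79/202
  pi_S2 = 49/101

Verification (pi * P):
  25/202*5/16 + 79/202*1/16 + 49/101*1/8 = 25/202 = pi_S0  (ok)
  25/202*1/16 + 79/202*7/16 + 49/101*7/16 = 79/202 = pi_S1  (ok)
  25/202*5/8 + 79/202*1/2 + 49/101*7/16 = 49/101 = pi_S2  (ok)

Answer: 25/202 79/202 49/101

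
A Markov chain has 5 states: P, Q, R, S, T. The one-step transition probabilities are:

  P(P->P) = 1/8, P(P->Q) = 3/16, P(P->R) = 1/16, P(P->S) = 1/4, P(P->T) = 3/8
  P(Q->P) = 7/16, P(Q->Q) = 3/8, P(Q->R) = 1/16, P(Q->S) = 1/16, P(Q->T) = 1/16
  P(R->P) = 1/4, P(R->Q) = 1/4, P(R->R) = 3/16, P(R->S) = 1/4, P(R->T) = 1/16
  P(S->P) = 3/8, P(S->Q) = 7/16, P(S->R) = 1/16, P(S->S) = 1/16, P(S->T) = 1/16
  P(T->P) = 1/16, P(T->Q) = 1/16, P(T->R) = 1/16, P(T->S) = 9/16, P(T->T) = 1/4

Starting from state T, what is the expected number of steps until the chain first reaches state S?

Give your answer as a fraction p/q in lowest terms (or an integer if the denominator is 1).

Answer: 72/31

Derivation:
Let h_i = expected steps to first reach S from state i.
Boundary: h_S = 0.
First-step equations for the other states:
  h_P = 1 + 1/8*h_P + 3/16*h_Q + 1/16*h_R + 1/4*h_S + 3/8*h_T
  h_Q = 1 + 7/16*h_P + 3/8*h_Q + 1/16*h_R + 1/16*h_S + 1/16*h_T
  h_R = 1 + 1/4*h_P + 1/4*h_Q + 3/16*h_R + 1/4*h_S + 1/16*h_T
  h_T = 1 + 1/16*h_P + 1/16*h_Q + 1/16*h_R + 9/16*h_S + 1/4*h_T

Substituting h_S = 0 and rearranging gives the linear system (I - Q) h = 1:
  [7/8, -3/16, -1/16, -3/8] . (h_P, h_Q, h_R, h_T) = 1
  [-7/16, 5/8, -1/16, -1/16] . (h_P, h_Q, h_R, h_T) = 1
  [-1/4, -1/4, 13/16, -1/16] . (h_P, h_Q, h_R, h_T) = 1
  [-1/16, -1/16, -1/16, 3/4] . (h_P, h_Q, h_R, h_T) = 1

Solving yields:
  h_P = 1792/527
  h_Q = 2424/527
  h_R = 120/31
  h_T = 72/31

Starting state is T, so the expected hitting time is h_T = 72/31.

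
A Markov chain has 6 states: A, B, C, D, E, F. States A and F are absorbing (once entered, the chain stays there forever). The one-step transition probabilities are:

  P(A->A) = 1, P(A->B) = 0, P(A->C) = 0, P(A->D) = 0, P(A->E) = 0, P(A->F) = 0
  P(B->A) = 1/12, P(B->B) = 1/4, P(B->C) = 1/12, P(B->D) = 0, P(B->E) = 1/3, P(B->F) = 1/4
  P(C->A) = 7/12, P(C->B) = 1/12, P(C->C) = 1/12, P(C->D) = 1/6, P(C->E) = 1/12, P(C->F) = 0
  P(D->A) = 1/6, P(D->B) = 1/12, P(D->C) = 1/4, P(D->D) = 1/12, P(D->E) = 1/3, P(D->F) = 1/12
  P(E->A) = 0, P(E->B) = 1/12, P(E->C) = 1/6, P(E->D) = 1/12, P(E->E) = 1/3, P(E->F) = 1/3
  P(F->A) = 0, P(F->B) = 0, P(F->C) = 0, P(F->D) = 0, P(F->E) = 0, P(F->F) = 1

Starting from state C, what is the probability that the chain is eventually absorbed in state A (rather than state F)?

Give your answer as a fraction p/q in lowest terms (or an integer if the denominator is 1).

Let a_i = P(absorbed in A | start in state i).
Boundary conditions: a_A = 1, a_F = 0.
For each transient state i, a_i = sum_j P(i->j) * a_j:
  a_B = 1/12*a_A + 1/4*a_B + 1/12*a_C + 0*a_D + 1/3*a_E + 1/4*a_F
  a_C = 7/12*a_A + 1/12*a_B + 1/12*a_C + 1/6*a_D + 1/12*a_E + 0*a_F
  a_D = 1/6*a_A + 1/12*a_B + 1/4*a_C + 1/12*a_D + 1/3*a_E + 1/12*a_F
  a_E = 0*a_A + 1/12*a_B + 1/6*a_C + 1/12*a_D + 1/3*a_E + 1/3*a_F

Substituting a_A = 1 and a_F = 0, rearrange to (I - Q) a = r where r[i] = P(i -> A):
  [3/4, -1/12, 0, -1/3] . (a_B, a_C, a_D, a_E) = 1/12
  [-1/12, 11/12, -1/6, -1/12] . (a_B, a_C, a_D, a_E) = 7/12
  [-1/12, -1/4, 11/12, -1/3] . (a_B, a_C, a_D, a_E) = 1/6
  [-1/12, -1/6, -1/12, 2/3] . (a_B, a_C, a_D, a_E) = 0

Solving yields:
  a_B = 2277/6775
  a_C = 5374/6775
  a_D = 3663/6775
  a_E = 2086/6775

Starting state is C, so the absorption probability is a_C = 5374/6775.

Answer: 5374/6775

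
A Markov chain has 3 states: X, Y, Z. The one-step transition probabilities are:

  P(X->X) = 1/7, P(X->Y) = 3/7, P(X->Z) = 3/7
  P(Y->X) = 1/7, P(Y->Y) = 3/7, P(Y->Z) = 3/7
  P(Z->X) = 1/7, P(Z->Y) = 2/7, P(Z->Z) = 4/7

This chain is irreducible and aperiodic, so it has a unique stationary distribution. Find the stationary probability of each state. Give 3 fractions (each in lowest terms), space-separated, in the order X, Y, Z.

Answer: 1/7 5/14 1/2

Derivation:
The stationary distribution satisfies pi = pi * P, i.e.:
  pi_X = 1/7*pi_X + 1/7*pi_Y + 1/7*pi_Z
  pi_Y = 3/7*pi_X + 3/7*pi_Y + 2/7*pi_Z
  pi_Z = 3/7*pi_X + 3/7*pi_Y + 4/7*pi_Z
with normalization: pi_X + pi_Y + pi_Z = 1.

Using the first 2 balance equations plus normalization, the linear system A*pi = b is:
  [-6/7, 1/7, 1/7] . pi = 0
  [3/7, -4/7, 2/7] . pi = 0
  [1, 1, 1] . pi = 1

Solving yields:
  pi_X = 1/7
  pi_Y = 5/14
  pi_Z = 1/2

Verification (pi * P):
  1/7*1/7 + 5/14*1/7 + 1/2*1/7 = 1/7 = pi_X  (ok)
  1/7*3/7 + 5/14*3/7 + 1/2*2/7 = 5/14 = pi_Y  (ok)
  1/7*3/7 + 5/14*3/7 + 1/2*4/7 = 1/2 = pi_Z  (ok)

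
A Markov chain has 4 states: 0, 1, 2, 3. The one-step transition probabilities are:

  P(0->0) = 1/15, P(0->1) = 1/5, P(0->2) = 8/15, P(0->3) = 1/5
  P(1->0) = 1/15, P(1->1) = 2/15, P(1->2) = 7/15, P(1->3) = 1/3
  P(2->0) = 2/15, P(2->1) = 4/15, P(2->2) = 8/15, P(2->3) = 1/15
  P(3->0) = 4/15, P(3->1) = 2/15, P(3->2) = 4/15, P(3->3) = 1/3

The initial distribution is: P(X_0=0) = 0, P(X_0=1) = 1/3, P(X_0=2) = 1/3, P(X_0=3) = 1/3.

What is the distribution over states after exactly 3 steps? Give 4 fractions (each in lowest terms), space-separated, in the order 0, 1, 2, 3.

Propagating the distribution step by step (d_{t+1} = d_t * P):
d_0 = (0=0, 1=1/3, 2=1/3, 3=1/3)
  d_1[0] = 0*1/15 + 1/3*1/15 + 1/3*2/15 + 1/3*4/15 = 7/45
  d_1[1] = 0*1/5 + 1/3*2/15 + 1/3*4/15 + 1/3*2/15 = 8/45
  d_1[2] = 0*8/15 + 1/3*7/15 + 1/3*8/15 + 1/3*4/15 = 19/45
  d_1[3] = 0*1/5 + 1/3*1/3 + 1/3*1/15 + 1/3*1/3 = 11/45
d_1 = (0=7/45, 1=8/45, 2=19/45, 3=11/45)
  d_2[0] = 7/45*1/15 + 8/45*1/15 + 19/45*2/15 + 11/45*4/15 = 97/675
  d_2[1] = 7/45*1/5 + 8/45*2/15 + 19/45*4/15 + 11/45*2/15 = 1/5
  d_2[2] = 7/45*8/15 + 8/45*7/15 + 19/45*8/15 + 11/45*4/15 = 308/675
  d_2[3] = 7/45*1/5 + 8/45*1/3 + 19/45*1/15 + 11/45*1/3 = 1/5
d_2 = (0=97/675, 1=1/5, 2=308/675, 3=1/5)
  d_3[0] = 97/675*1/15 + 1/5*1/15 + 308/675*2/15 + 1/5*4/15 = 1388/10125
  d_3[1] = 97/675*1/5 + 1/5*2/15 + 308/675*4/15 + 1/5*2/15 = 2063/10125
  d_3[2] = 97/675*8/15 + 1/5*7/15 + 308/675*8/15 + 1/5*4/15 = 7/15
  d_3[3] = 97/675*1/5 + 1/5*1/3 + 308/675*1/15 + 1/5*1/3 = 1949/10125
d_3 = (0=1388/10125, 1=2063/10125, 2=7/15, 3=1949/10125)

Answer: 1388/10125 2063/10125 7/15 1949/10125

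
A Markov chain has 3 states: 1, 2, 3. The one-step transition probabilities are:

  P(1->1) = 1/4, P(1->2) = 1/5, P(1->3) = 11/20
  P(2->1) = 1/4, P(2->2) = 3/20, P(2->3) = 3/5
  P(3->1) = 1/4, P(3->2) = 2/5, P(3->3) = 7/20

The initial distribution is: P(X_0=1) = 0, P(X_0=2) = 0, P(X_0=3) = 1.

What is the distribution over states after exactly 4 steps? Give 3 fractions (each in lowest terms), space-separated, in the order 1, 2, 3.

Propagating the distribution step by step (d_{t+1} = d_t * P):
d_0 = (1=0, 2=0, 3=1)
  d_1[1] = 0*1/4 + 0*1/4 + 1*1/4 = 1/4
  d_1[2] = 0*1/5 + 0*3/20 + 1*2/5 = 2/5
  d_1[3] = 0*11/20 + 0*3/5 + 1*7/20 = 7/20
d_1 = (1=1/4, 2=2/5, 3=7/20)
  d_2[1] = 1/4*1/4 + 2/5*1/4 + 7/20*1/4 = 1/4
  d_2[2] = 1/4*1/5 + 2/5*3/20 + 7/20*2/5 = 1/4
  d_2[3] = 1/4*11/20 + 2/5*3/5 + 7/20*7/20 = 1/2
d_2 = (1=1/4, 2=1/4, 3=1/2)
  d_3[1] = 1/4*1/4 + 1/4*1/4 + 1/2*1/4 = 1/4
  d_3[2] = 1/4*1/5 + 1/4*3/20 + 1/2*2/5 = 23/80
  d_3[3] = 1/4*11/20 + 1/4*3/5 + 1/2*7/20 = 37/80
d_3 = (1=1/4, 2=23/80, 3=37/80)
  d_4[1] = 1/4*1/4 + 23/80*1/4 + 37/80*1/4 = 1/4
  d_4[2] = 1/4*1/5 + 23/80*3/20 + 37/80*2/5 = 89/320
  d_4[3] = 1/4*11/20 + 23/80*3/5 + 37/80*7/20 = 151/320
d_4 = (1=1/4, 2=89/320, 3=151/320)

Answer: 1/4 89/320 151/320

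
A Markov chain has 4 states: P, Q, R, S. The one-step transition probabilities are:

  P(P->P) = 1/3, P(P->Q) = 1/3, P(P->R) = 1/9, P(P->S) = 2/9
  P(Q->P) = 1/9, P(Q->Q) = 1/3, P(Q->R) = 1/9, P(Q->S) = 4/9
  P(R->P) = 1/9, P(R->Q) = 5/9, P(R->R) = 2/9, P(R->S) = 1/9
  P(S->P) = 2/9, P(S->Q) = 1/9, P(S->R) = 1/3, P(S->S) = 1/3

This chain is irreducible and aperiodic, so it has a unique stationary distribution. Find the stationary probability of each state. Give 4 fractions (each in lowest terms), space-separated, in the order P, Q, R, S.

Answer: 115/618 32/103 62/309 187/618

Derivation:
The stationary distribution satisfies pi = pi * P, i.e.:
  pi_P = 1/3*pi_P + 1/9*pi_Q + 1/9*pi_R + 2/9*pi_S
  pi_Q = 1/3*pi_P + 1/3*pi_Q + 5/9*pi_R + 1/9*pi_S
  pi_R = 1/9*pi_P + 1/9*pi_Q + 2/9*pi_R + 1/3*pi_S
  pi_S = 2/9*pi_P + 4/9*pi_Q + 1/9*pi_R + 1/3*pi_S
with normalization: pi_P + pi_Q + pi_R + pi_S = 1.

Using the first 3 balance equations plus normalization, the linear system A*pi = b is:
  [-2/3, 1/9, 1/9, 2/9] . pi = 0
  [1/3, -2/3, 5/9, 1/9] . pi = 0
  [1/9, 1/9, -7/9, 1/3] . pi = 0
  [1, 1, 1, 1] . pi = 1

Solving yields:
  pi_P = 115/618
  pi_Q = 32/103
  pi_R = 62/309
  pi_S = 187/618

Verification (pi * P):
  115/618*1/3 + 32/103*1/9 + 62/309*1/9 + 187/618*2/9 = 115/618 = pi_P  (ok)
  115/618*1/3 + 32/103*1/3 + 62/309*5/9 + 187/618*1/9 = 32/103 = pi_Q  (ok)
  115/618*1/9 + 32/103*1/9 + 62/309*2/9 + 187/618*1/3 = 62/309 = pi_R  (ok)
  115/618*2/9 + 32/103*4/9 + 62/309*1/9 + 187/618*1/3 = 187/618 = pi_S  (ok)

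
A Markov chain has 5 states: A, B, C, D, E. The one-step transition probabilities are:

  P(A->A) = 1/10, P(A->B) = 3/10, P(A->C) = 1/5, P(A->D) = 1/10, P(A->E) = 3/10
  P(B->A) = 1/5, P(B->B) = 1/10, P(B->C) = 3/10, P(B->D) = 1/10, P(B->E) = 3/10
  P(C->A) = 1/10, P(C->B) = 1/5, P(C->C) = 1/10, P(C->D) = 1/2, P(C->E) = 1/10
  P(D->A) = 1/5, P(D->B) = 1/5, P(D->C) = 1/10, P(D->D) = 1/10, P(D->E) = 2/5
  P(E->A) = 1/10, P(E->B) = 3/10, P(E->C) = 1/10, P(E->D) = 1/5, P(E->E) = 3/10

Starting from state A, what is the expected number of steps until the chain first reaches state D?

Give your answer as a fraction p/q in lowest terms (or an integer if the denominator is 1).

Let h_i = expected steps to first reach D from state i.
Boundary: h_D = 0.
First-step equations for the other states:
  h_A = 1 + 1/10*h_A + 3/10*h_B + 1/5*h_C + 1/10*h_D + 3/10*h_E
  h_B = 1 + 1/5*h_A + 1/10*h_B + 3/10*h_C + 1/10*h_D + 3/10*h_E
  h_C = 1 + 1/10*h_A + 1/5*h_B + 1/10*h_C + 1/2*h_D + 1/10*h_E
  h_E = 1 + 1/10*h_A + 3/10*h_B + 1/10*h_C + 1/5*h_D + 3/10*h_E

Substituting h_D = 0 and rearranging gives the linear system (I - Q) h = 1:
  [9/10, -3/10, -1/5, -3/10] . (h_A, h_B, h_C, h_E) = 1
  [-1/5, 9/10, -3/10, -3/10] . (h_A, h_B, h_C, h_E) = 1
  [-1/10, -1/5, 9/10, -1/10] . (h_A, h_B, h_C, h_E) = 1
  [-1/10, -3/10, -1/10, 7/10] . (h_A, h_B, h_C, h_E) = 1

Solving yields:
  h_A = 13060/2587
  h_B = 12680/2587
  h_C = 8500/2587
  h_E = 12210/2587

Starting state is A, so the expected hitting time is h_A = 13060/2587.

Answer: 13060/2587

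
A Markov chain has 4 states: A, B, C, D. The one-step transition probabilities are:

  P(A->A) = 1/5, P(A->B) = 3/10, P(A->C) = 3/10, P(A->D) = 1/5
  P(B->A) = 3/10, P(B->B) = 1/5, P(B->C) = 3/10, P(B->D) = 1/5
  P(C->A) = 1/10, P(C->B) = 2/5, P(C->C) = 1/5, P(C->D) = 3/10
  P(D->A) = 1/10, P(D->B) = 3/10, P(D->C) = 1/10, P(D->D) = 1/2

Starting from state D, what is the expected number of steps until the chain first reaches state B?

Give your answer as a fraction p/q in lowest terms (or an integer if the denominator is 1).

Answer: 405/127

Derivation:
Let h_i = expected steps to first reach B from state i.
Boundary: h_B = 0.
First-step equations for the other states:
  h_A = 1 + 1/5*h_A + 3/10*h_B + 3/10*h_C + 1/5*h_D
  h_C = 1 + 1/10*h_A + 2/5*h_B + 1/5*h_C + 3/10*h_D
  h_D = 1 + 1/10*h_A + 3/10*h_B + 1/10*h_C + 1/2*h_D

Substituting h_B = 0 and rearranging gives the linear system (I - Q) h = 1:
  [4/5, -3/10, -1/5] . (h_A, h_C, h_D) = 1
  [-1/10, 4/5, -3/10] . (h_A, h_C, h_D) = 1
  [-1/10, -1/10, 1/2] . (h_A, h_C, h_D) = 1

Solving yields:
  h_A = 395/127
  h_C = 360/127
  h_D = 405/127

Starting state is D, so the expected hitting time is h_D = 405/127.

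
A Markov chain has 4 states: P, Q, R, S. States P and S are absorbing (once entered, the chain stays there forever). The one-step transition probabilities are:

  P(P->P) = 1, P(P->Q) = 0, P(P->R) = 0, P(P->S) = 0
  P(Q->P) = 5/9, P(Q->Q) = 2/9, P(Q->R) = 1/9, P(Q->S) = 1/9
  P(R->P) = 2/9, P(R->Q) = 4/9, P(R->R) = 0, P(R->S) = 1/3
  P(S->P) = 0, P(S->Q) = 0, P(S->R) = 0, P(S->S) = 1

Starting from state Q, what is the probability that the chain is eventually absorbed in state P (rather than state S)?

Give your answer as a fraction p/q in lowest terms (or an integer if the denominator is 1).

Let a_i = P(absorbed in P | start in state i).
Boundary conditions: a_P = 1, a_S = 0.
For each transient state i, a_i = sum_j P(i->j) * a_j:
  a_Q = 5/9*a_P + 2/9*a_Q + 1/9*a_R + 1/9*a_S
  a_R = 2/9*a_P + 4/9*a_Q + 0*a_R + 1/3*a_S

Substituting a_P = 1 and a_S = 0, rearrange to (I - Q) a = r where r[i] = P(i -> P):
  [7/9, -1/9] . (a_Q, a_R) = 5/9
  [-4/9, 1] . (a_Q, a_R) = 2/9

Solving yields:
  a_Q = 47/59
  a_R = 34/59

Starting state is Q, so the absorption probability is a_Q = 47/59.

Answer: 47/59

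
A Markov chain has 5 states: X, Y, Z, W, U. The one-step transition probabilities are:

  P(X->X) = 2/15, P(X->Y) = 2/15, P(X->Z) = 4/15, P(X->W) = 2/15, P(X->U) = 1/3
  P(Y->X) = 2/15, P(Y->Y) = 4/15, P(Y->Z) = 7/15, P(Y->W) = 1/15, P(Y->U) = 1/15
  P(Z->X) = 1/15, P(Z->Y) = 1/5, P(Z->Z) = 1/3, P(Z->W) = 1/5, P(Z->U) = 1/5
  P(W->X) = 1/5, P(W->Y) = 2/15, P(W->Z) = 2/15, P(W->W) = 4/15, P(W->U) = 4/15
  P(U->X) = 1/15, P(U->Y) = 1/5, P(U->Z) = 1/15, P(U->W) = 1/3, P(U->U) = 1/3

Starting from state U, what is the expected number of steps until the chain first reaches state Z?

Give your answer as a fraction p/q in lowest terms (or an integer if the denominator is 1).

Answer: 15845/2886

Derivation:
Let h_i = expected steps to first reach Z from state i.
Boundary: h_Z = 0.
First-step equations for the other states:
  h_X = 1 + 2/15*h_X + 2/15*h_Y + 4/15*h_Z + 2/15*h_W + 1/3*h_U
  h_Y = 1 + 2/15*h_X + 4/15*h_Y + 7/15*h_Z + 1/15*h_W + 1/15*h_U
  h_W = 1 + 1/5*h_X + 2/15*h_Y + 2/15*h_Z + 4/15*h_W + 4/15*h_U
  h_U = 1 + 1/15*h_X + 1/5*h_Y + 1/15*h_Z + 1/3*h_W + 1/3*h_U

Substituting h_Z = 0 and rearranging gives the linear system (I - Q) h = 1:
  [13/15, -2/15, -2/15, -1/3] . (h_X, h_Y, h_W, h_U) = 1
  [-2/15, 11/15, -1/15, -1/15] . (h_X, h_Y, h_W, h_U) = 1
  [-1/5, -2/15, 11/15, -4/15] . (h_X, h_Y, h_W, h_U) = 1
  [-1/15, -1/5, -1/3, 2/3] . (h_X, h_Y, h_W, h_U) = 1

Solving yields:
  h_X = 4375/962
  h_Y = 1520/481
  h_W = 14935/2886
  h_U = 15845/2886

Starting state is U, so the expected hitting time is h_U = 15845/2886.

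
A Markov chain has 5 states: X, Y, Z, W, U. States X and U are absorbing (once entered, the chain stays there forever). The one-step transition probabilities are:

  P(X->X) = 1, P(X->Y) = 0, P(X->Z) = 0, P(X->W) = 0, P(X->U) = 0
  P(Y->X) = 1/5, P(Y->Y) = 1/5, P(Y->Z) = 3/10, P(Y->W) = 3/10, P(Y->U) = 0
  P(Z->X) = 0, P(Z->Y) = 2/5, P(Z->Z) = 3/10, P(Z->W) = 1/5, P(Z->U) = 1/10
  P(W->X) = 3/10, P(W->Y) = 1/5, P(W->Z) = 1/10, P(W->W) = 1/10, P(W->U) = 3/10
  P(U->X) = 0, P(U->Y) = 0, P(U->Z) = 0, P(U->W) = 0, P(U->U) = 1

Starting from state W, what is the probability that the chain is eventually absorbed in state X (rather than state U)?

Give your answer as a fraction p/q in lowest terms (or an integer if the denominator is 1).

Answer: 84/157

Derivation:
Let a_i = P(absorbed in X | start in state i).
Boundary conditions: a_X = 1, a_U = 0.
For each transient state i, a_i = sum_j P(i->j) * a_j:
  a_Y = 1/5*a_X + 1/5*a_Y + 3/10*a_Z + 3/10*a_W + 0*a_U
  a_Z = 0*a_X + 2/5*a_Y + 3/10*a_Z + 1/5*a_W + 1/10*a_U
  a_W = 3/10*a_X + 1/5*a_Y + 1/10*a_Z + 1/10*a_W + 3/10*a_U

Substituting a_X = 1 and a_U = 0, rearrange to (I - Q) a = r where r[i] = P(i -> X):
  [4/5, -3/10, -3/10] . (a_Y, a_Z, a_W) = 1/5
  [-2/5, 7/10, -1/5] . (a_Y, a_Z, a_W) = 0
  [-1/5, -1/10, 9/10] . (a_Y, a_Z, a_W) = 3/10

Solving yields:
  a_Y = 203/314
  a_Z = 82/157
  a_W = 84/157

Starting state is W, so the absorption probability is a_W = 84/157.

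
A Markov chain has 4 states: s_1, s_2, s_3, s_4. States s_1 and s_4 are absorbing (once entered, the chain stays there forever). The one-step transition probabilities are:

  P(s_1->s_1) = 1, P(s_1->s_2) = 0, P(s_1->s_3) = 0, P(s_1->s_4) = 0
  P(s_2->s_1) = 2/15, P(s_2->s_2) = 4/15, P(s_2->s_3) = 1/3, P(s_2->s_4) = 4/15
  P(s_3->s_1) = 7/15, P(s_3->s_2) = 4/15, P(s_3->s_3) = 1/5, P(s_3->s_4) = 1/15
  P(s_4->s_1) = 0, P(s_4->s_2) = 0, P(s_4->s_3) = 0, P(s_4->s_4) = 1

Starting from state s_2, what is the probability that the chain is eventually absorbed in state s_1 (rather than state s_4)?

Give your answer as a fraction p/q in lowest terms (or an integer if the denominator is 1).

Let a_i = P(absorbed in s_1 | start in state i).
Boundary conditions: a_s_1 = 1, a_s_4 = 0.
For each transient state i, a_i = sum_j P(i->j) * a_j:
  a_s_2 = 2/15*a_s_1 + 4/15*a_s_2 + 1/3*a_s_3 + 4/15*a_s_4
  a_s_3 = 7/15*a_s_1 + 4/15*a_s_2 + 1/5*a_s_3 + 1/15*a_s_4

Substituting a_s_1 = 1 and a_s_4 = 0, rearrange to (I - Q) a = r where r[i] = P(i -> s_1):
  [11/15, -1/3] . (a_s_2, a_s_3) = 2/15
  [-4/15, 4/5] . (a_s_2, a_s_3) = 7/15

Solving yields:
  a_s_2 = 59/112
  a_s_3 = 85/112

Starting state is s_2, so the absorption probability is a_s_2 = 59/112.

Answer: 59/112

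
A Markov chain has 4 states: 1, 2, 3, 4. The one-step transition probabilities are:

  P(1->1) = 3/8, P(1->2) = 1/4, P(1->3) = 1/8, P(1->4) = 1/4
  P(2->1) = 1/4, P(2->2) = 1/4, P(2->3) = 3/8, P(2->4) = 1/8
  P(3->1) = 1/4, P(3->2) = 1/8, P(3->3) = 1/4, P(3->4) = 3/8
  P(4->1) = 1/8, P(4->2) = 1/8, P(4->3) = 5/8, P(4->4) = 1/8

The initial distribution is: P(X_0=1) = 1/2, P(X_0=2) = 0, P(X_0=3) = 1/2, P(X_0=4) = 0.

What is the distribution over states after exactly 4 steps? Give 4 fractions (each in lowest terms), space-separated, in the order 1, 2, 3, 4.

Propagating the distribution step by step (d_{t+1} = d_t * P):
d_0 = (1=1/2, 2=0, 3=1/2, 4=0)
  d_1[1] = 1/2*3/8 + 0*1/4 + 1/2*1/4 + 0*1/8 = 5/16
  d_1[2] = 1/2*1/4 + 0*1/4 + 1/2*1/8 + 0*1/8 = 3/16
  d_1[3] = 1/2*1/8 + 0*3/8 + 1/2*1/4 + 0*5/8 = 3/16
  d_1[4] = 1/2*1/4 + 0*1/8 + 1/2*3/8 + 0*1/8 = 5/16
d_1 = (1=5/16, 2=3/16, 3=3/16, 4=5/16)
  d_2[1] = 5/16*3/8 + 3/16*1/4 + 3/16*1/4 + 5/16*1/8 = 1/4
  d_2[2] = 5/16*1/4 + 3/16*1/4 + 3/16*1/8 + 5/16*1/8 = 3/16
  d_2[3] = 5/16*1/8 + 3/16*3/8 + 3/16*1/4 + 5/16*5/8 = 45/128
  d_2[4] = 5/16*1/4 + 3/16*1/8 + 3/16*3/8 + 5/16*1/8 = 27/128
d_2 = (1=1/4, 2=3/16, 3=45/128, 4=27/128)
  d_3[1] = 1/4*3/8 + 3/16*1/4 + 45/128*1/4 + 27/128*1/8 = 261/1024
  d_3[2] = 1/4*1/4 + 3/16*1/4 + 45/128*1/8 + 27/128*1/8 = 23/128
  d_3[3] = 1/4*1/8 + 3/16*3/8 + 45/128*1/4 + 27/128*5/8 = 329/1024
  d_3[4] = 1/4*1/4 + 3/16*1/8 + 45/128*3/8 + 27/128*1/8 = 125/512
d_3 = (1=261/1024, 2=23/128, 3=329/1024, 4=125/512)
  d_4[1] = 261/1024*3/8 + 23/128*1/4 + 329/1024*1/4 + 125/512*1/8 = 2059/8192
  d_4[2] = 261/1024*1/4 + 23/128*1/4 + 329/1024*1/8 + 125/512*1/8 = 1469/8192
  d_4[3] = 261/1024*1/8 + 23/128*3/8 + 329/1024*1/4 + 125/512*5/8 = 2721/8192
  d_4[4] = 261/1024*1/4 + 23/128*1/8 + 329/1024*3/8 + 125/512*1/8 = 1943/8192
d_4 = (1=2059/8192, 2=1469/8192, 3=2721/8192, 4=1943/8192)

Answer: 2059/8192 1469/8192 2721/8192 1943/8192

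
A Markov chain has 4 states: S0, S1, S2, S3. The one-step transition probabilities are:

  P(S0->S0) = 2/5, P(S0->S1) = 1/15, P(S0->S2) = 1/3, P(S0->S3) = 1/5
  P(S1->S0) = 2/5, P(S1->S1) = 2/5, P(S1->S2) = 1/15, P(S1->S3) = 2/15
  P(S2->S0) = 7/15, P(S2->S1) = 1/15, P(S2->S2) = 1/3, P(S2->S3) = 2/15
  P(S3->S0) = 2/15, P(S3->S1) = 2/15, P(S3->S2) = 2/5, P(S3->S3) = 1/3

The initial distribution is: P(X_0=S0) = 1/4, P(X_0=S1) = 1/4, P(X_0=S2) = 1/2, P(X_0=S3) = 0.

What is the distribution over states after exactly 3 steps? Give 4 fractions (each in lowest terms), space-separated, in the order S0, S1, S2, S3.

Answer: 4981/13500 1643/13500 4217/13500 2659/13500

Derivation:
Propagating the distribution step by step (d_{t+1} = d_t * P):
d_0 = (S0=1/4, S1=1/4, S2=1/2, S3=0)
  d_1[S0] = 1/4*2/5 + 1/4*2/5 + 1/2*7/15 + 0*2/15 = 13/30
  d_1[S1] = 1/4*1/15 + 1/4*2/5 + 1/2*1/15 + 0*2/15 = 3/20
  d_1[S2] = 1/4*1/3 + 1/4*1/15 + 1/2*1/3 + 0*2/5 = 4/15
  d_1[S3] = 1/4*1/5 + 1/4*2/15 + 1/2*2/15 + 0*1/3 = 3/20
d_1 = (S0=13/30, S1=3/20, S2=4/15, S3=3/20)
  d_2[S0] = 13/30*2/5 + 3/20*2/5 + 4/15*7/15 + 3/20*2/15 = 17/45
  d_2[S1] = 13/30*1/15 + 3/20*2/5 + 4/15*1/15 + 3/20*2/15 = 19/150
  d_2[S2] = 13/30*1/3 + 3/20*1/15 + 4/15*1/3 + 3/20*2/5 = 91/300
  d_2[S3] = 13/30*1/5 + 3/20*2/15 + 4/15*2/15 + 3/20*1/3 = 173/900
d_2 = (S0=17/45, S1=19/150, S2=91/300, S3=173/900)
  d_3[S0] = 17/45*2/5 + 19/150*2/5 + 91/300*7/15 + 173/900*2/15 = 4981/13500
  d_3[S1] = 17/45*1/15 + 19/150*2/5 + 91/300*1/15 + 173/900*2/15 = 1643/13500
  d_3[S2] = 17/45*1/3 + 19/150*1/15 + 91/300*1/3 + 173/900*2/5 = 4217/13500
  d_3[S3] = 17/45*1/5 + 19/150*2/15 + 91/300*2/15 + 173/900*1/3 = 2659/13500
d_3 = (S0=4981/13500, S1=1643/13500, S2=4217/13500, S3=2659/13500)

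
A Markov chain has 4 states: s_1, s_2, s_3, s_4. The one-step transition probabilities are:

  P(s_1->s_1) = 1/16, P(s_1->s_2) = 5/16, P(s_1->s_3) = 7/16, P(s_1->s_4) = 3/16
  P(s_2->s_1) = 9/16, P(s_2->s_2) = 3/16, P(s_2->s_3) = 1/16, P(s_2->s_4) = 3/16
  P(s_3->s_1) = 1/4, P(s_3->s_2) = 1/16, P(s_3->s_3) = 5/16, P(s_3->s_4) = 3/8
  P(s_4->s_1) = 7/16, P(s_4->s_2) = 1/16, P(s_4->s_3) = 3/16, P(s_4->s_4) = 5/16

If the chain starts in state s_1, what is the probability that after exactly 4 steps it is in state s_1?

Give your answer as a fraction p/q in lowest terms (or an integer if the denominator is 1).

Answer: 4945/16384

Derivation:
Computing P^4 by repeated multiplication:
P^1 =
  s_1: [1/16, 5/16, 7/16, 3/16]
  s_2: [9/16, 3/16, 1/16, 3/16]
  s_3: [1/4, 1/16, 5/16, 3/8]
  s_4: [7/16, 1/16, 3/16, 5/16]
P^2 =
  s_1: [95/256, 15/128, 7/32, 75/256]
  s_2: [61/256, 29/128, 5/16, 57/256]
  s_3: [75/256, 17/128, 9/32, 75/256]
  s_4: [63/256, 23/128, 5/16, 67/256]
P^3 =
  s_1: [557/2048, 87/512, 75/256, 543/2048]
  s_2: [651/2048, 77/512, 33/128, 561/2048]
  s_3: [597/2048, 39/256, 143/512, 567/2048]
  s_4: [633/2048, 75/512, 17/64, 571/2048]
P^4 =
  s_1: [4945/16384, 1243/8192, 2219/8192, 4515/16384]
  s_2: [4731/16384, 1317/8192, 2297/8192, 4425/16384]
  s_3: [4831/16384, 1265/8192, 2263/8192, 4497/16384]
  s_4: [4753/16384, 1295/8192, 2291/8192, 4459/16384]

(P^4)[s_1 -> s_1] = 4945/16384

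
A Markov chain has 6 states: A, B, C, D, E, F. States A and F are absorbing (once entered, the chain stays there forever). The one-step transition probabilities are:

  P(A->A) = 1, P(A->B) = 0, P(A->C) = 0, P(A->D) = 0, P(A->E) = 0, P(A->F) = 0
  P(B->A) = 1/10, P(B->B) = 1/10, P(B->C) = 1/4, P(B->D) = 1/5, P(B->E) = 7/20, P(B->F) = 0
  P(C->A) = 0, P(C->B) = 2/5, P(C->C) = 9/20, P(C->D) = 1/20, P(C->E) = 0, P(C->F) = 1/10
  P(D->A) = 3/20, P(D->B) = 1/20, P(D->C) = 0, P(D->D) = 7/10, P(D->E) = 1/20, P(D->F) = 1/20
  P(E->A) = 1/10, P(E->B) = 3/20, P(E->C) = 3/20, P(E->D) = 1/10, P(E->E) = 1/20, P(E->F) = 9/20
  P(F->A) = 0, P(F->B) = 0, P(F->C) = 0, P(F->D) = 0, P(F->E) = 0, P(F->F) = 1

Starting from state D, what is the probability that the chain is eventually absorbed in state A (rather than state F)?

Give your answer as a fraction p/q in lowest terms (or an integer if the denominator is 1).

Let a_i = P(absorbed in A | start in state i).
Boundary conditions: a_A = 1, a_F = 0.
For each transient state i, a_i = sum_j P(i->j) * a_j:
  a_B = 1/10*a_A + 1/10*a_B + 1/4*a_C + 1/5*a_D + 7/20*a_E + 0*a_F
  a_C = 0*a_A + 2/5*a_B + 9/20*a_C + 1/20*a_D + 0*a_E + 1/10*a_F
  a_D = 3/20*a_A + 1/20*a_B + 0*a_C + 7/10*a_D + 1/20*a_E + 1/20*a_F
  a_E = 1/10*a_A + 3/20*a_B + 3/20*a_C + 1/10*a_D + 1/20*a_E + 9/20*a_F

Substituting a_A = 1 and a_F = 0, rearrange to (I - Q) a = r where r[i] = P(i -> A):
  [9/10, -1/4, -1/5, -7/20] . (a_B, a_C, a_D, a_E) = 1/10
  [-2/5, 11/20, -1/20, 0] . (a_B, a_C, a_D, a_E) = 0
  [-1/20, 0, 3/10, -1/20] . (a_B, a_C, a_D, a_E) = 3/20
  [-3/20, -3/20, -1/10, 19/20] . (a_B, a_C, a_D, a_E) = 1/10

Solving yields:
  a_B = 2266/4633
  a_C = 1915/4633
  a_D = 2937/4633
  a_E = 1457/4633

Starting state is D, so the absorption probability is a_D = 2937/4633.

Answer: 2937/4633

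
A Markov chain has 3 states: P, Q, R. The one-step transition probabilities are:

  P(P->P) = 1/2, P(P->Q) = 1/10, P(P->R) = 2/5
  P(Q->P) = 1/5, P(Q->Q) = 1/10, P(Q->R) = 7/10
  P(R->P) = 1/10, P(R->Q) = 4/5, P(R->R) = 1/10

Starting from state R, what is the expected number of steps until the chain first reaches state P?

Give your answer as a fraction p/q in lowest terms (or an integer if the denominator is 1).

Answer: 34/5

Derivation:
Let h_i = expected steps to first reach P from state i.
Boundary: h_P = 0.
First-step equations for the other states:
  h_Q = 1 + 1/5*h_P + 1/10*h_Q + 7/10*h_R
  h_R = 1 + 1/10*h_P + 4/5*h_Q + 1/10*h_R

Substituting h_P = 0 and rearranging gives the linear system (I - Q) h = 1:
  [9/10, -7/10] . (h_Q, h_R) = 1
  [-4/5, 9/10] . (h_Q, h_R) = 1

Solving yields:
  h_Q = 32/5
  h_R = 34/5

Starting state is R, so the expected hitting time is h_R = 34/5.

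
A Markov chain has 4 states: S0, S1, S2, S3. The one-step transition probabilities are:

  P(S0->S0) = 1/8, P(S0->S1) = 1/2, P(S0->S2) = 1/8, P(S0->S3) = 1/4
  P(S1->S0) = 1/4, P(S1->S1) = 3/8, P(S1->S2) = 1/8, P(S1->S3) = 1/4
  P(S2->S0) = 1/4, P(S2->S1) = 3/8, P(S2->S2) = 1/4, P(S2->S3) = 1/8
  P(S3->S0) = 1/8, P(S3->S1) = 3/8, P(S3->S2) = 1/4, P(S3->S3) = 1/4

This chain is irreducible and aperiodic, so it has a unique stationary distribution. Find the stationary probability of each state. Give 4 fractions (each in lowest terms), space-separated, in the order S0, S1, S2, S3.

The stationary distribution satisfies pi = pi * P, i.e.:
  pi_S0 = 1/8*pi_S0 + 1/4*pi_S1 + 1/4*pi_S2 + 1/8*pi_S3
  pi_S1 = 1/2*pi_S0 + 3/8*pi_S1 + 3/8*pi_S2 + 3/8*pi_S3
  pi_S2 = 1/8*pi_S0 + 1/8*pi_S1 + 1/4*pi_S2 + 1/4*pi_S3
  pi_S3 = 1/4*pi_S0 + 1/4*pi_S1 + 1/8*pi_S2 + 1/4*pi_S3
with normalization: pi_S0 + pi_S1 + pi_S2 + pi_S3 = 1.

Using the first 3 balance equations plus normalization, the linear system A*pi = b is:
  [-7/8, 1/4, 1/4, 1/8] . pi = 0
  [1/2, -5/8, 3/8, 3/8] . pi = 0
  [1/8, 1/8, -3/4, 1/4] . pi = 0
  [1, 1, 1, 1] . pi = 1

Solving yields:
  pi_S0 = 101/513
  pi_S1 = 205/513
  pi_S2 = 10/57
  pi_S3 = 13/57

Verification (pi * P):
  101/513*1/8 + 205/513*1/4 + 10/57*1/4 + 13/57*1/8 = 101/513 = pi_S0  (ok)
  101/513*1/2 + 205/513*3/8 + 10/57*3/8 + 13/57*3/8 = 205/513 = pi_S1  (ok)
  101/513*1/8 + 205/513*1/8 + 10/57*1/4 + 13/57*1/4 = 10/57 = pi_S2  (ok)
  101/513*1/4 + 205/513*1/4 + 10/57*1/8 + 13/57*1/4 = 13/57 = pi_S3  (ok)

Answer: 101/513 205/513 10/57 13/57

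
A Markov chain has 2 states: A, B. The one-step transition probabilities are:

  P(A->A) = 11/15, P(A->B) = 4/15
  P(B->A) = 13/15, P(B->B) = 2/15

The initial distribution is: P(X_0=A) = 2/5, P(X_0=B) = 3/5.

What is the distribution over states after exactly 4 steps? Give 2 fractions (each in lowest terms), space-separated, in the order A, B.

Propagating the distribution step by step (d_{t+1} = d_t * P):
d_0 = (A=2/5, B=3/5)
  d_1[A] = 2/5*11/15 + 3/5*13/15 = 61/75
  d_1[B] = 2/5*4/15 + 3/5*2/15 = 14/75
d_1 = (A=61/75, B=14/75)
  d_2[A] = 61/75*11/15 + 14/75*13/15 = 853/1125
  d_2[B] = 61/75*4/15 + 14/75*2/15 = 272/1125
d_2 = (A=853/1125, B=272/1125)
  d_3[A] = 853/1125*11/15 + 272/1125*13/15 = 12919/16875
  d_3[B] = 853/1125*4/15 + 272/1125*2/15 = 3956/16875
d_3 = (A=12919/16875, B=3956/16875)
  d_4[A] = 12919/16875*11/15 + 3956/16875*13/15 = 193537/253125
  d_4[B] = 12919/16875*4/15 + 3956/16875*2/15 = 59588/253125
d_4 = (A=193537/253125, B=59588/253125)

Answer: 193537/253125 59588/253125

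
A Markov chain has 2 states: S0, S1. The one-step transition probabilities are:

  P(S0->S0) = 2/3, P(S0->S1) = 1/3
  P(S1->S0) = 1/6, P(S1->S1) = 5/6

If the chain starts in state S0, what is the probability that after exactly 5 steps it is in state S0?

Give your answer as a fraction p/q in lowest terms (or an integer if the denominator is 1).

Computing P^5 by repeated multiplication:
P^1 =
  S0: [2/3, 1/3]
  S1: [1/6, 5/6]
P^2 =
  S0: [1/2, 1/2]
  S1: [1/4, 3/4]
P^3 =
  S0: [5/12, 7/12]
  S1: [7/24, 17/24]
P^4 =
  S0: [3/8, 5/8]
  S1: [5/16, 11/16]
P^5 =
  S0: [17/48, 31/48]
  S1: [31/96, 65/96]

(P^5)[S0 -> S0] = 17/48

Answer: 17/48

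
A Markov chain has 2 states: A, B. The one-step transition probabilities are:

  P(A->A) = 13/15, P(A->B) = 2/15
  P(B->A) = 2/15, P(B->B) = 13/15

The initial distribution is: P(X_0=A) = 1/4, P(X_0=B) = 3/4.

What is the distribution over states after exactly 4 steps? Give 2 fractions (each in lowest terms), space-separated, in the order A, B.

Answer: 86609/202500 115891/202500

Derivation:
Propagating the distribution step by step (d_{t+1} = d_t * P):
d_0 = (A=1/4, B=3/4)
  d_1[A] = 1/4*13/15 + 3/4*2/15 = 19/60
  d_1[B] = 1/4*2/15 + 3/4*13/15 = 41/60
d_1 = (A=19/60, B=41/60)
  d_2[A] = 19/60*13/15 + 41/60*2/15 = 329/900
  d_2[B] = 19/60*2/15 + 41/60*13/15 = 571/900
d_2 = (A=329/900, B=571/900)
  d_3[A] = 329/900*13/15 + 571/900*2/15 = 5419/13500
  d_3[B] = 329/900*2/15 + 571/900*13/15 = 8081/13500
d_3 = (A=5419/13500, B=8081/13500)
  d_4[A] = 5419/13500*13/15 + 8081/13500*2/15 = 86609/202500
  d_4[B] = 5419/13500*2/15 + 8081/13500*13/15 = 115891/202500
d_4 = (A=86609/202500, B=115891/202500)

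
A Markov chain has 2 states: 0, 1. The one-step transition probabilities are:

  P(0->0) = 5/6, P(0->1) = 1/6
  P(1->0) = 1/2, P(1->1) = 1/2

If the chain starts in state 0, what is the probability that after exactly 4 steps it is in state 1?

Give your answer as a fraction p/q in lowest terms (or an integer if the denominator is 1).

Answer: 20/81

Derivation:
Computing P^4 by repeated multiplication:
P^1 =
  0: [5/6, 1/6]
  1: [1/2, 1/2]
P^2 =
  0: [7/9, 2/9]
  1: [2/3, 1/3]
P^3 =
  0: [41/54, 13/54]
  1: [13/18, 5/18]
P^4 =
  0: [61/81, 20/81]
  1: [20/27, 7/27]

(P^4)[0 -> 1] = 20/81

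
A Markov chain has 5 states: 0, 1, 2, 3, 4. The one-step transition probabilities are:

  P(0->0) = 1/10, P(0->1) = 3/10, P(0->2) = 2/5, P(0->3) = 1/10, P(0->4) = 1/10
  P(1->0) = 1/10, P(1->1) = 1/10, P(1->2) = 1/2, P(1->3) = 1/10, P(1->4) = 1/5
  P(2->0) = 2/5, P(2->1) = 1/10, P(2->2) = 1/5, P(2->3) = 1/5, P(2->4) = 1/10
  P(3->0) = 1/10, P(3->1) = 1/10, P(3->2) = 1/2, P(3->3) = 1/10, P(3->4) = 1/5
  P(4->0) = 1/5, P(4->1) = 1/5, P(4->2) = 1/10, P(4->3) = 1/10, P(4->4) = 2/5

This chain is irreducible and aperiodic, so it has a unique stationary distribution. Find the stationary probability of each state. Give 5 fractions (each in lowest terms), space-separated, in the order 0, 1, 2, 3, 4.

Answer: 217/1024 1647/10240 319/1024 1343/10240 189/1024

Derivation:
The stationary distribution satisfies pi = pi * P, i.e.:
  pi_0 = 1/10*pi_0 + 1/10*pi_1 + 2/5*pi_2 + 1/10*pi_3 + 1/5*pi_4
  pi_1 = 3/10*pi_0 + 1/10*pi_1 + 1/10*pi_2 + 1/10*pi_3 + 1/5*pi_4
  pi_2 = 2/5*pi_0 + 1/2*pi_1 + 1/5*pi_2 + 1/2*pi_3 + 1/10*pi_4
  pi_3 = 1/10*pi_0 + 1/10*pi_1 + 1/5*pi_2 + 1/10*pi_3 + 1/10*pi_4
  pi_4 = 1/10*pi_0 + 1/5*pi_1 + 1/10*pi_2 + 1/5*pi_3 + 2/5*pi_4
with normalization: pi_0 + pi_1 + pi_2 + pi_3 + pi_4 = 1.

Using the first 4 balance equations plus normalization, the linear system A*pi = b is:
  [-9/10, 1/10, 2/5, 1/10, 1/5] . pi = 0
  [3/10, -9/10, 1/10, 1/10, 1/5] . pi = 0
  [2/5, 1/2, -4/5, 1/2, 1/10] . pi = 0
  [1/10, 1/10, 1/5, -9/10, 1/10] . pi = 0
  [1, 1, 1, 1, 1] . pi = 1

Solving yields:
  pi_0 = 217/1024
  pi_1 = 1647/10240
  pi_2 = 319/1024
  pi_3 = 1343/10240
  pi_4 = 189/1024

Verification (pi * P):
  217/1024*1/10 + 1647/10240*1/10 + 319/1024*2/5 + 1343/10240*1/10 + 189/1024*1/5 = 217/1024 = pi_0  (ok)
  217/1024*3/10 + 1647/10240*1/10 + 319/1024*1/10 + 1343/10240*1/10 + 189/1024*1/5 = 1647/10240 = pi_1  (ok)
  217/1024*2/5 + 1647/10240*1/2 + 319/1024*1/5 + 1343/10240*1/2 + 189/1024*1/10 = 319/1024 = pi_2  (ok)
  217/1024*1/10 + 1647/10240*1/10 + 319/1024*1/5 + 1343/10240*1/10 + 189/1024*1/10 = 1343/10240 = pi_3  (ok)
  217/1024*1/10 + 1647/10240*1/5 + 319/1024*1/10 + 1343/10240*1/5 + 189/1024*2/5 = 189/1024 = pi_4  (ok)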